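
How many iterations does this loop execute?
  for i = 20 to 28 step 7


The loop variable i takes values starting at 20 and increments by 7 each iteration.
Sequence: i = 20, 27
The upper bound 28 is inclusive, so the count is floor((last - first) / step) + 1:
floor((28 - 20) / 7) + 1 = floor(8/7) + 1 = 1 + 1 = 2


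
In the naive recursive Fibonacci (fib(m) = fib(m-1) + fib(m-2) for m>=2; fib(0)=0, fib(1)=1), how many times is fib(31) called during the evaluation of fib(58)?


Let N(m) = number of times fib(m) is called while evaluating fib(58).
N(58) = 1 (the initial call).
N(57) = 1 (only fib(58) calls it).
For 1 <= m <= 56: fib(m) is called by fib(m+1) and fib(m+2), so
  N(m) = N(m+1) + N(m+2).
fib(0) is called only by fib(2), so N(0) = N(2).
Walk down from m=58:
  N(58)=1, N(57)=1, N(56)=2, N(55)=3, N(54)=5, N(53)=8, N(52)=13, N(51)=21, N(50)=34, N(49)=55, N(48)=89, N(47)=144, N(46)=233, N(45)=377, N(44)=610, N(43)=987, N(42)=1597, N(41)=2584, N(40)=4181, N(39)=6765, N(38)=10946, N(37)=17711, N(36)=28657, N(35)=46368, N(34)=75025, N(33)=121393, N(32)=196418, N(31)=317811
N(31) = 317811


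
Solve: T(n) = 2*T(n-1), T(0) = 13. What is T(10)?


Unrolling:
T(10) = 2*T(9) = 2^2*T(8) = ... = 2^10*T(0)
= 2^10 * 13
= 1024 * 13 = 13312


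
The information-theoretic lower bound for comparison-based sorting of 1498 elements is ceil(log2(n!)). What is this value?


A binary decision tree of height h has at most 2^h leaves and needs at least n! of them, so h >= ceil(log2(n!)).
1498! is far too large to multiply out, so use Stirling's series:
  ln(n!) ~ n ln n - n + (1/2) ln(2 pi n) + 1/(12n)  (error below 1/(360 n^3), negligible here)
  ln(1498) = 7.3118862
  n ln n = 1498 * 7.3118862 = 10953.2055
  (1/2) ln(2 pi * 1498) = (1/2) ln(9412.2116) = 4.5749
  1/(12*1498) = 0.0001
  ln(1498!) ~ 10953.2055 - 1498 + 4.5749 + 0.0001 = 9459.7805
Convert to base 2: log2(1498!) = 9459.7805 / ln 2 = 9459.7805 / 0.69314718 = 13647.5784
ceil(13647.5784) = 13648


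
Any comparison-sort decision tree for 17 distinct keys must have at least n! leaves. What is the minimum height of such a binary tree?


A binary decision tree of height h has at most 2^h leaves and needs at least n! of them, so h >= ceil(log2(n!)).
Compute 17! as a running product:
  x2 = 2, x3 = 6, x4 = 24, x5 = 120
  x6 = 720, x7 = 5040, x8 = 40320, x9 = 362880
  x10 = 3628800, x11 = 39916800, x12 = 479001600, x13 = 6227020800
  x14 = 87178291200, x15 = 1307674368000, x16 = 20922789888000, x17 = 355687428096000
17! = 355687428096000
Bracket between powers of 2:
  2^48 = 281474976710656 < 355687428096000 <= 562949953421312 = 2^49
So ceil(log2(17!)) = 49


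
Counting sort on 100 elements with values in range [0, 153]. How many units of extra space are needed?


Output array size: 100 (to store sorted result)
Count array size: 154 (one slot per possible value, range 0 to 153)
Total extra space = 100 + 154 = 254


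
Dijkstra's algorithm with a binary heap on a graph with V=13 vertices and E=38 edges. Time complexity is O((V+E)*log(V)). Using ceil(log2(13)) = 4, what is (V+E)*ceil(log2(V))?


Dijkstra with a binary heap: each vertex is extracted once, each edge may relax once.
Each heap operation costs O(log V).
V + E = 13 + 38 = 51
ceil(log2(13)) = 4 (since 2^3 = 8 < 13 <= 16 = 2^4)
Total heap work = (V+E) * ceil(log2(V)) = 51 * 4 = 204


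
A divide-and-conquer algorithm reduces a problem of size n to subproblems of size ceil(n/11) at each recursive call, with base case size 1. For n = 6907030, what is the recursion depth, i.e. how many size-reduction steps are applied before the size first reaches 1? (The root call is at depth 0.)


Each step divides the size by 11 (rounding up); after k steps the size is ceil(n/11^k), which equals 1 exactly when 11^k >= n.
So the depth is the smallest k with 11^k >= 6907030, i.e. ceil(log_11(6907030)).
11^6 = 1771561 < 6907030 <= 19487171 = 11^7
Recursion depth = 7


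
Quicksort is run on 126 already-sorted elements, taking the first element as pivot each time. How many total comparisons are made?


Sum of comparisons per partition:
125 + 124 + ... + 1 + 0
= 126 * (126 - 1) / 2
= 126 * 125 / 2
= 7875


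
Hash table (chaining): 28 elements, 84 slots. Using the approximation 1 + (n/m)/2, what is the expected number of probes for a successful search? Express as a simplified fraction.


Computing expected probes:
alpha = 28/84
= 1 + alpha/2
= 1 + 28/(2*84)
= (2*84 + 28) / (2*84)
= 196/168 = 7/6


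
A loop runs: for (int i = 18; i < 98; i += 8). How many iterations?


Loop starts at i = 18, increments by 8, stops when i >= 98.
Number of iterations = ceil((98 - 18) / 8)
= ceil(80 / 8)
= 10


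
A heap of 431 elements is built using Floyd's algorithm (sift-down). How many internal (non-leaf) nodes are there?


Leaf nodes occupy roughly half the array.
Sift-down is called for each internal node, starting from the last one.
Internal nodes = floor(n/2) = floor(431/2) = 215


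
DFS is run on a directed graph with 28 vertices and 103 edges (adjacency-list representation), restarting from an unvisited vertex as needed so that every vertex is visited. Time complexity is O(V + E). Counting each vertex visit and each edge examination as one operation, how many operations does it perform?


A full DFS traversal processes each vertex exactly once (push/pop on stack).
Each directed edge is examined once.
V = 28, E = 103
V + E = 131


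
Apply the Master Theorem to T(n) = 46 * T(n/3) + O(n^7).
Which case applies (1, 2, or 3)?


The Master Theorem: T(n) = a*T(n/b) + O(n^c)
  a = 46, b = 3, c = 7
log_b(a) = log_3(46) ~ 3.485
Compare b^c with a: 3^7 = 2187 > 46, so c > log_b(a).
Since c > log_b(a), Case 3 applies.
T(n) = O(n^7)
Master Theorem case = 3


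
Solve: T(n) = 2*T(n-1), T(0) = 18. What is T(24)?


Unrolling:
T(24) = 2*T(23) = 2^2*T(22) = ... = 2^24*T(0)
= 2^24 * 18
= 16777216 * 18 = 301989888


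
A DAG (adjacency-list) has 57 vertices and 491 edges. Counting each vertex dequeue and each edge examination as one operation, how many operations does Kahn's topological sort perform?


V = 57 (vertex processing)
E = 491 (edge processing)
V + E = 57 + 491 = 548


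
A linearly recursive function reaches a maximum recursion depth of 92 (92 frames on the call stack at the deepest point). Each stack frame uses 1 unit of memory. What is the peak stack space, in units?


Maximum recursion depth = 92 frames
Memory per frame = 1 unit
Total stack space = depth * frame_size
= 92 * 1 = 92


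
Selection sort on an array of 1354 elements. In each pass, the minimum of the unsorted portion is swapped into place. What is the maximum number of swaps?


Selection sort performs one swap per pass:
  Pass 1: find min in positions 0 to 1353, swap with position 0
  Pass 2: find min in positions 1 to 1353, swap with position 1
  Pass 3: find min in positions 2 to 1353, swap with position 2
  Pass 4: find min in positions 3 to 1353, swap with position 3
  Pass 5: find min in positions 4 to 1353, swap with position 4
  ... (1348 more passes)
Total passes (and swaps) = n - 1 = 1354 - 1 = 1353


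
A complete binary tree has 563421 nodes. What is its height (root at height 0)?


In a complete binary tree, level k holds nodes 2^k .. 2^(k+1)-1 (1-indexed).
Height = floor(log2(n)) = floor(log2(563421)) = 19
Check: 2^19 = 524288 <= 563421 < 1048576 = 2^20


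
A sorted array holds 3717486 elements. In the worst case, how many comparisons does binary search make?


Halving sequence: 3717486 -> 1858743 -> 929371 -> 464685 -> 232342 -> 116171 -> 58085 -> 29042 -> 14521 -> 7260 -> 3630 -> 1815 -> 907 -> 453 -> 226 -> 113 -> 56 -> 28 -> 14 -> 7 -> 3 -> 1
Number of halvings = 21
Max comparisons = 21 + 1 = 22


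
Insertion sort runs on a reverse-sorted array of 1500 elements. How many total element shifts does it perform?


Sum of shifts = 1 + 2 + 3 + ... + 1499
= 1500 * 1499 / 2
= 2248500 / 2
= 1124250


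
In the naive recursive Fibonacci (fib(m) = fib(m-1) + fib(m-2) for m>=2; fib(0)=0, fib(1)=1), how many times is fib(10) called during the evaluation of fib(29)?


Let N(m) = number of times fib(m) is called while evaluating fib(29).
N(29) = 1 (the initial call).
N(28) = 1 (only fib(29) calls it).
For 1 <= m <= 27: fib(m) is called by fib(m+1) and fib(m+2), so
  N(m) = N(m+1) + N(m+2).
fib(0) is called only by fib(2), so N(0) = N(2).
Walk down from m=29:
  N(29)=1, N(28)=1, N(27)=2, N(26)=3, N(25)=5, N(24)=8, N(23)=13, N(22)=21, N(21)=34, N(20)=55, N(19)=89, N(18)=144, N(17)=233, N(16)=377, N(15)=610, N(14)=987, N(13)=1597, N(12)=2584, N(11)=4181, N(10)=6765
N(10) = 6765


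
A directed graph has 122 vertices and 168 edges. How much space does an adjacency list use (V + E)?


Adjacency list: one list head per vertex + one entry per edge
Vertex heads: 122
Edge entries: 168
Total = 122 + 168 = 290


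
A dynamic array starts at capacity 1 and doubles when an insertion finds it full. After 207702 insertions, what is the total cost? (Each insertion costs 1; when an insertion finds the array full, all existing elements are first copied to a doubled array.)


Insertion cost: 207702 (one per element)
Resizes occur just before inserting elements 2, 3, 5, 9, ...
Elements copied at each resize: 1 + 2 + 4 + 8 + 16 + 32 + 64 + 128 + 256 + 512 + 1024 + 2048 + 4096 + 8192 + 16384 + 32768 + 65536 + 131072
Sum of copies = 262143 (geometric series: 2^k - 1)
Total = 207702 + 262143 = 469845


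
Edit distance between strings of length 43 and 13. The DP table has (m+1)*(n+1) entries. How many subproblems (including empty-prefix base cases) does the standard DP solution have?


The table includes base cases (empty prefixes).
Rows: (m+1) = 44
Columns: (n+1) = 14
Total = 44 * 14 = 616


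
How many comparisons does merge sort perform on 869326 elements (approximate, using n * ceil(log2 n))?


Recursion depth: ceil(log2(869326)) = 20
Each recursion level merges n = 869326 elements
Total = 869326 * 20 = 17386520


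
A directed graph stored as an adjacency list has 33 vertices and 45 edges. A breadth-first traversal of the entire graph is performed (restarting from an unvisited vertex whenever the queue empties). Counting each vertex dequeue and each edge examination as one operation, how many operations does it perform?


A full BFS traversal dequeues each vertex once and examines each edge once.
Vertex visits: 33
Edge visits: 45
V + E = 33 + 45 = 78


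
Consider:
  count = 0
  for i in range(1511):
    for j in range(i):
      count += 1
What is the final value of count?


For each i, the inner loop runs i times:
  i=0: inner runs 0 times
  i=1: inner runs 1 time
  i=2: inner runs 2 times
  i=3: inner runs 3 times
  i=4: inner runs 4 times
  i=5: inner runs 5 times
  i=6: inner runs 6 times
  i=7: inner runs 7 times
  ...
Total = 0 + 1 + 2 + ... + 1510 = 1511*(1511-1)/2 = 1140805


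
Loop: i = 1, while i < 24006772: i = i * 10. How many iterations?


i multiplies by 10 each step:
i = 1 -> 10 -> 100 -> 1000 -> 10000 -> 100000 -> 1000000 -> 10000000 -> 100000000 (stop)
Iterations = ceil(log_10(24006772)) = 8


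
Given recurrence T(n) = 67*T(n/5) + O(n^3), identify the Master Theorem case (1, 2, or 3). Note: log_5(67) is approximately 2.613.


Master Theorem parameters: a=67, b=5, c=3
log_b(a) = 2.613
Compare b^c with a: 5^3 = 125 > 67, so c > log_b(a).
Comparing c=3 vs log_b(a)=2.613:
3 > 2.613 => Case 3
Result: T(n) = O(n^3)
Master Theorem case = 3


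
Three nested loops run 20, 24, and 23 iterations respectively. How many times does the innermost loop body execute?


Loop 1 (outermost): 20 iterations
Loop 2 (middle): 24 iterations per outer
Loop 3 (innermost): 23 iterations per middle
Total = 20 * 24 * 23 = 11040


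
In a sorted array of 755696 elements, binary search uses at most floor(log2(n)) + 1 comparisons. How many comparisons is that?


Halving sequence: 755696 -> 377848 -> 188924 -> 94462 -> 47231 -> 23615 -> 11807 -> 5903 -> 2951 -> 1475 -> 737 -> 368 -> 184 -> 92 -> 46 -> 23 -> 11 -> 5 -> 2 -> 1
Number of halvings = 19
Max comparisons = 19 + 1 = 20


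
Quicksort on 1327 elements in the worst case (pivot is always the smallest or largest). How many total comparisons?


In the worst case, each partition step picks the worst pivot:
  Partition 1: 1326 comparisons (n-1 elements to compare)
  Partition 2: 1325 comparisons
  Partition 3: 1324 comparisons
  Partition 4: 1323 comparisons
  Partition 5: 1322 comparisons
  ...
  Last partition: 0 comparisons
Total = (n-1) + (n-2) + ... + 1 + 0 = n*(n-1)/2
= 1327*1326/2 = 879801


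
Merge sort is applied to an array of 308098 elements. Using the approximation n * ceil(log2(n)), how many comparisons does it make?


Merge sort divides the array into halves recursively.
Number of levels = ceil(log2(308098)) = 19
At each level, approximately n = 308098 comparisons are needed for merging.
Total comparisons ~ n * ceil(log2(n)) = 308098 * 19 = 5853862


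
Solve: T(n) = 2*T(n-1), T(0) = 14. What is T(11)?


Unrolling:
T(11) = 2*T(10) = 2^2*T(9) = ... = 2^11*T(0)
= 2^11 * 14
= 2048 * 14 = 28672


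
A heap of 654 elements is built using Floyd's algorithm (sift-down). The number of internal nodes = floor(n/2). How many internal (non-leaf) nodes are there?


Leaf nodes occupy roughly half the array.
Sift-down is called for each internal node, starting from the last one.
Internal nodes = floor(n/2) = floor(654/2) = 327


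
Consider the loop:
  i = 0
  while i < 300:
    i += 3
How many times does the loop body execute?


Starting at i = 0, each iteration adds 3.
Iterations until i >= 300:
  Iteration 1: i = 0 -> i = 3
  Iteration 2: i = 3 -> i = 6
  Iteration 3: i = 6 -> i = 9
  Iteration 4: i = 9 -> i = 12
  Iteration 5: i = 12 -> i = 15
  Iteration 6: i = 15 -> i = 18
  Iteration 7: i = 18 -> i = 21
  Iteration 8: i = 21 -> i = 24
  ... continuing ...
Total iterations = ceil(300/3) = 100


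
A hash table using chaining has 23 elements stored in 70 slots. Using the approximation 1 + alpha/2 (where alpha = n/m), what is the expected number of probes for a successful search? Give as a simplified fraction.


Load factor alpha = n/m = 23/70
Expected probes = 1 + alpha/2 = 1 + 23/(2*70)
= 1 + 23/140
= 140/140 + 23/140
= 163/140


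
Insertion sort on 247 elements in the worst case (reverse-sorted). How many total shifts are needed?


In the worst case (reverse-sorted), each element shifts past all previous:
  Element 1: 1 shifts
  Element 2: 2 shifts
  Element 3: 3 shifts
  Element 4: 4 shifts
  Element 5: 5 shifts
  ...
  Element 246: 246 shifts
Total = 1 + 2 + ... + 246
= 247*(247-1)/2 = 30381


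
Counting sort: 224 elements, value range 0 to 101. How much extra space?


n = 224 (output array)
k = 102 (count array for 102 distinct values)
Extra space = 224 + 102 = 326


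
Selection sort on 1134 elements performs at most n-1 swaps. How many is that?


Each of the 1133 passes places one element in its final position.
Pass 1: swap minimum into position 0
Pass 2: swap minimum of remaining into position 1
...
Pass 1133: last two elements, one swap
Maximum swaps = 1134 - 1 = 1133


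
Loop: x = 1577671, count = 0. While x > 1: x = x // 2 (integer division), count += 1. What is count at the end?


The variable x halves each step:
x = 1577671 -> 788835 -> 394417 -> 197208 -> 98604 -> 49302 -> 24651 -> 12325 -> 6162 -> 3081 -> 1540 -> 770 -> 385 -> 192 -> 96 -> 48 -> 24 -> 12 -> 6 -> 3 -> 1
Number of halvings = floor(log2(1577671)) = 20


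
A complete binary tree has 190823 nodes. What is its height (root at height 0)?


In a complete binary tree, level k holds nodes 2^k .. 2^(k+1)-1 (1-indexed).
Height = floor(log2(n)) = floor(log2(190823)) = 17
Check: 2^17 = 131072 <= 190823 < 262144 = 2^18


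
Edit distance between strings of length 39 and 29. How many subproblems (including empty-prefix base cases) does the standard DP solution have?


The table includes base cases (empty prefixes).
Rows: (m+1) = 40
Columns: (n+1) = 30
Total = 40 * 30 = 1200


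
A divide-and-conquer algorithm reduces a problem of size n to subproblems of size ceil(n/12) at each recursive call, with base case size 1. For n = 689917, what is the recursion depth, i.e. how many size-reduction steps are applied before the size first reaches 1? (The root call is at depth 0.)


Each step divides the size by 12 (rounding up); after k steps the size is ceil(n/12^k), which equals 1 exactly when 12^k >= n.
So the depth is the smallest k with 12^k >= 689917, i.e. ceil(log_12(689917)).
12^5 = 248832 < 689917 <= 2985984 = 12^6
Recursion depth = 6


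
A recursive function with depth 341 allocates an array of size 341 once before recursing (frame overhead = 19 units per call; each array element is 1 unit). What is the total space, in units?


Array allocation: 341 units (allocated once)
Stack frames: 341 deep * 19 per frame = 6479 units
Total = 341 + 6479 = 6820


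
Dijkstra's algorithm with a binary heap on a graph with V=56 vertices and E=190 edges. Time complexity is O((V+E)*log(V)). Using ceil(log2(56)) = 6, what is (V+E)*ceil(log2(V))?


Dijkstra with a binary heap: each vertex is extracted once, each edge may relax once.
Each heap operation costs O(log V).
V + E = 56 + 190 = 246
ceil(log2(56)) = 6 (since 2^5 = 32 < 56 <= 64 = 2^6)
Total heap work = (V+E) * ceil(log2(V)) = 246 * 6 = 1476


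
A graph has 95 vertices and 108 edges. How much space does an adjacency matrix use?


Adjacency matrix: V x V grid of entries
Space = V^2 = 95^2 = 95 * 95 = 9025


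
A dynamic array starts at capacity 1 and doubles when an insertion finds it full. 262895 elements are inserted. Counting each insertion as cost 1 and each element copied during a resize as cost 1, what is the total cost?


n = 262895
Insertion costs: 262895
Resizes copy 1, 2, 4, ... up to the largest power of 2 that is <= n-1 = 262894, i.e. 262144.
Copy costs = 1 + 2 + 4 + 8 + 16 + 32 + 64 + 128 + 256 + 512 + 1024 + 2048 + 4096 + 8192 + 16384 + 32768 + 65536 + 131072 + 262144 = 524287
Total = 262895 + 524287 = 787182


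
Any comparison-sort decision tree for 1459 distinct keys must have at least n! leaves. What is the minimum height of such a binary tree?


A binary decision tree of height h has at most 2^h leaves and needs at least n! of them, so h >= ceil(log2(n!)).
1459! is far too large to multiply out, so use Stirling's series:
  ln(n!) ~ n ln n - n + (1/2) ln(2 pi n) + 1/(12n)  (error below 1/(360 n^3), negligible here)
  ln(1459) = 7.2855065
  n ln n = 1459 * 7.2855065 = 10629.5540
  (1/2) ln(2 pi * 1459) = (1/2) ln(9167.1674) = 4.5617
  1/(12*1459) = 0.0001
  ln(1459!) ~ 10629.5540 - 1459 + 4.5617 + 0.0001 = 9175.1158
Convert to base 2: log2(1459!) = 9175.1158 / ln 2 = 9175.1158 / 0.69314718 = 13236.8941
ceil(13236.8941) = 13237


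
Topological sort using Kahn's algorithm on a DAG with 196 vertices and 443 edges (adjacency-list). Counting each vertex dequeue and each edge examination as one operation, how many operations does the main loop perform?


Kahn's algorithm:
  1. Compute in-degrees: O(V + E)
  2. Process queue: each vertex dequeued once (O(V))
     each edge examined once (O(E))
Total = V + E = 196 + 443 = 639


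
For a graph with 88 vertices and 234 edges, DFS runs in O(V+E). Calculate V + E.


A full DFS traversal visits each vertex once and examines each edge once.
V = 88
E = 234
Sum = 88 + 234 = 322


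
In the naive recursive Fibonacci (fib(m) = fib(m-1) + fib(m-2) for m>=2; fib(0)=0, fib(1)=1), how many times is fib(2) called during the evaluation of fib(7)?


Let N(m) = number of times fib(m) is called while evaluating fib(7).
N(7) = 1 (the initial call).
N(6) = 1 (only fib(7) calls it).
For 1 <= m <= 5: fib(m) is called by fib(m+1) and fib(m+2), so
  N(m) = N(m+1) + N(m+2).
fib(0) is called only by fib(2), so N(0) = N(2).
Walk down from m=7:
  N(7)=1, N(6)=1, N(5)=2, N(4)=3, N(3)=5, N(2)=8
N(2) = 8


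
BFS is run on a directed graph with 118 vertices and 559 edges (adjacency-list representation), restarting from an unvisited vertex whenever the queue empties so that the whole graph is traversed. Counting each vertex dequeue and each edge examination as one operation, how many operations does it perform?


A full BFS traversal dequeues each vertex exactly once and examines each directed edge exactly once.
V = 118 (vertex processing cost)
E = 559 (edge examination cost)
Total operations proportional to V + E = 118 + 559 = 677


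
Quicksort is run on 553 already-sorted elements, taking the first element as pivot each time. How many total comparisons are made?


Sum of comparisons per partition:
552 + 551 + ... + 1 + 0
= 553 * (553 - 1) / 2
= 553 * 552 / 2
= 152628


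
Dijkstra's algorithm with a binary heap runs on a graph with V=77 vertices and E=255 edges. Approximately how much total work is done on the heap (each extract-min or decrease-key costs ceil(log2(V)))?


Dijkstra with a binary heap: each vertex is extracted once, each edge may relax once.
Each heap operation costs O(log V).
V + E = 77 + 255 = 332
ceil(log2(77)) = 7 (since 2^6 = 64 < 77 <= 128 = 2^7)
Total heap work = (V+E) * ceil(log2(V)) = 332 * 7 = 2324


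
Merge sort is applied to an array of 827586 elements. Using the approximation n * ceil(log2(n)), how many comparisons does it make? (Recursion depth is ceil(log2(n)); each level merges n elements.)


Merge sort divides the array into halves recursively.
Number of levels = ceil(log2(827586)) = 20
At each level, approximately n = 827586 comparisons are needed for merging.
Total comparisons ~ n * ceil(log2(n)) = 827586 * 20 = 16551720


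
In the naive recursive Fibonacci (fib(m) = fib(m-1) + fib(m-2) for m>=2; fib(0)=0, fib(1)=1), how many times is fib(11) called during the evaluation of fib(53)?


Let N(m) = number of times fib(m) is called while evaluating fib(53).
N(53) = 1 (the initial call).
N(52) = 1 (only fib(53) calls it).
For 1 <= m <= 51: fib(m) is called by fib(m+1) and fib(m+2), so
  N(m) = N(m+1) + N(m+2).
fib(0) is called only by fib(2), so N(0) = N(2).
Walk down from m=53:
  N(53)=1, N(52)=1, N(51)=2, N(50)=3, N(49)=5, N(48)=8, N(47)=13, N(46)=21, N(45)=34, N(44)=55, N(43)=89, N(42)=144, N(41)=233, N(40)=377, N(39)=610, N(38)=987, N(37)=1597, N(36)=2584, N(35)=4181, N(34)=6765, N(33)=10946, N(32)=17711, N(31)=28657, N(30)=46368, N(29)=75025, N(28)=121393, N(27)=196418, N(26)=317811, N(25)=514229, N(24)=832040, N(23)=1346269, N(22)=2178309, N(21)=3524578, N(20)=5702887, N(19)=9227465, N(18)=14930352, N(17)=24157817, N(16)=39088169, N(15)=63245986, N(14)=102334155, N(13)=165580141, N(12)=267914296, N(11)=433494437
N(11) = 433494437


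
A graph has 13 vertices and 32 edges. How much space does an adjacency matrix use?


Adjacency matrix: V x V grid of entries
Space = V^2 = 13^2 = 13 * 13 = 169


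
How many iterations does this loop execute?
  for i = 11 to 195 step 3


The loop variable i takes values starting at 11 and increments by 3 each iteration.
Sequence: i = 11, 14, 17, 20, 23, 26, 29, 32, 35, ...
The upper bound 195 is inclusive, so the count is floor((last - first) / step) + 1:
floor((195 - 11) / 3) + 1 = floor(184/3) + 1 = 61 + 1 = 62


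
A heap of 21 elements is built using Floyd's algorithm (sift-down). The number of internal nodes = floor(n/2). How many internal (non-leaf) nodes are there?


Leaf nodes occupy roughly half the array.
Sift-down is called for each internal node, starting from the last one.
Internal nodes = floor(n/2) = floor(21/2) = 10


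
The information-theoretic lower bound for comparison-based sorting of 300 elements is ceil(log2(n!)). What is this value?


A binary decision tree of height h has at most 2^h leaves and needs at least n! of them, so h >= ceil(log2(n!)).
300! is far too large to multiply out, so use Stirling's series:
  ln(n!) ~ n ln n - n + (1/2) ln(2 pi n) + 1/(12n)  (error below 1/(360 n^3), negligible here)
  ln(300) = 5.7037825
  n ln n = 300 * 5.7037825 = 1711.1347
  (1/2) ln(2 pi * 300) = (1/2) ln(1884.9556) = 3.7708
  1/(12*300) = 0.0003
  ln(300!) ~ 1711.1347 - 300 + 3.7708 + 0.0003 = 1414.9058
Convert to base 2: log2(300!) = 1414.9058 / ln 2 = 1414.9058 / 0.69314718 = 2041.2776
ceil(2041.2776) = 2042


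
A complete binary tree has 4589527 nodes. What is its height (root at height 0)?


In a complete binary tree, level k holds nodes 2^k .. 2^(k+1)-1 (1-indexed).
Height = floor(log2(n)) = floor(log2(4589527)) = 22
Check: 2^22 = 4194304 <= 4589527 < 8388608 = 2^23


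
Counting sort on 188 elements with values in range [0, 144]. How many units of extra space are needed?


Output array size: 188 (to store sorted result)
Count array size: 145 (one slot per possible value, range 0 to 144)
Total extra space = 188 + 145 = 333


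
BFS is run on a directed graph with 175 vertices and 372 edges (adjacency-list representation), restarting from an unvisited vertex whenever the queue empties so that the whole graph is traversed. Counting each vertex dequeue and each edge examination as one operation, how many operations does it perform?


A full BFS traversal dequeues each vertex exactly once and examines each directed edge exactly once.
V = 175 (vertex processing cost)
E = 372 (edge examination cost)
Total operations proportional to V + E = 175 + 372 = 547


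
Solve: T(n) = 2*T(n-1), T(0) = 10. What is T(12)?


Unrolling:
T(12) = 2*T(11) = 2^2*T(10) = ... = 2^12*T(0)
= 2^12 * 10
= 4096 * 10 = 40960


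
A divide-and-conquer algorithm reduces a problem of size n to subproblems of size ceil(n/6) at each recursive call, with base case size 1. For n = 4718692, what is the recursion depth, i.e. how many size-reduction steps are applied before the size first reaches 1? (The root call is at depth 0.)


Each step divides the size by 6 (rounding up); after k steps the size is ceil(n/6^k), which equals 1 exactly when 6^k >= n.
So the depth is the smallest k with 6^k >= 4718692, i.e. ceil(log_6(4718692)).
6^8 = 1679616 < 4718692 <= 10077696 = 6^9
Recursion depth = 9


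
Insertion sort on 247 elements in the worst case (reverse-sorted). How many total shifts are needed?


In the worst case (reverse-sorted), each element shifts past all previous:
  Element 1: 1 shifts
  Element 2: 2 shifts
  Element 3: 3 shifts
  Element 4: 4 shifts
  Element 5: 5 shifts
  ...
  Element 246: 246 shifts
Total = 1 + 2 + ... + 246
= 247*(247-1)/2 = 30381


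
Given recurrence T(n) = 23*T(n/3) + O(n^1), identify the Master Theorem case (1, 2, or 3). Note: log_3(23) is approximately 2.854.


Master Theorem parameters: a=23, b=3, c=1
log_b(a) = 2.854
Compare b^c with a: 3^1 = 3 < 23, so c < log_b(a).
Comparing c=1 vs log_b(a)=2.854:
1 < 2.854 => Case 1
Result: T(n) = O(n^(log_3 23)) ~ O(n^2.854)
Master Theorem case = 1


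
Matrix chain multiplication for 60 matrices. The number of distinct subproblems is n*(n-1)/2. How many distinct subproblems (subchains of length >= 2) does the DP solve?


Subproblems are indexed by (i, j) where i < j.
Number of such pairs = n*(n-1)/2
= 60 * 59 / 2
= 1770


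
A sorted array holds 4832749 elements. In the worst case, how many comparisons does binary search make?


Halving sequence: 4832749 -> 2416374 -> 1208187 -> 604093 -> 302046 -> 151023 -> 75511 -> 37755 -> 18877 -> 9438 -> 4719 -> 2359 -> 1179 -> 589 -> 294 -> 147 -> 73 -> 36 -> 18 -> 9 -> 4 -> 2 -> 1
Number of halvings = 22
Max comparisons = 22 + 1 = 23


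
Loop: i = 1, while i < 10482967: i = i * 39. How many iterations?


i multiplies by 39 each step:
i = 1 -> 39 -> 1521 -> 59319 -> 2313441 -> 90224199 (stop)
Iterations = ceil(log_39(10482967)) = 5


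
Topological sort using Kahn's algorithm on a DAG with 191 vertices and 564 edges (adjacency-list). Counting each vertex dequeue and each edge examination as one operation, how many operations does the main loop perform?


Kahn's algorithm:
  1. Compute in-degrees: O(V + E)
  2. Process queue: each vertex dequeued once (O(V))
     each edge examined once (O(E))
Total = V + E = 191 + 564 = 755


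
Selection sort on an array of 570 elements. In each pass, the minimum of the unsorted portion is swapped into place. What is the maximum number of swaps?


Selection sort performs one swap per pass:
  Pass 1: find min in positions 0 to 569, swap with position 0
  Pass 2: find min in positions 1 to 569, swap with position 1
  Pass 3: find min in positions 2 to 569, swap with position 2
  Pass 4: find min in positions 3 to 569, swap with position 3
  Pass 5: find min in positions 4 to 569, swap with position 4
  ... (564 more passes)
Total passes (and swaps) = n - 1 = 570 - 1 = 569


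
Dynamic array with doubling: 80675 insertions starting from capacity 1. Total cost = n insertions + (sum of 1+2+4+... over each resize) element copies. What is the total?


n = 80675
Insertion costs: 80675
Resizes copy 1, 2, 4, ... up to the largest power of 2 that is <= n-1 = 80674, i.e. 65536.
Copy costs = 1 + 2 + 4 + 8 + 16 + 32 + 64 + 128 + 256 + 512 + 1024 + 2048 + 4096 + 8192 + 16384 + 32768 + 65536 = 131071
Total = 80675 + 131071 = 211746


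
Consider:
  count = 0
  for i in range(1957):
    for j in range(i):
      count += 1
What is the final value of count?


For each i, the inner loop runs i times:
  i=0: inner runs 0 times
  i=1: inner runs 1 time
  i=2: inner runs 2 times
  i=3: inner runs 3 times
  i=4: inner runs 4 times
  i=5: inner runs 5 times
  i=6: inner runs 6 times
  i=7: inner runs 7 times
  ...
Total = 0 + 1 + 2 + ... + 1956 = 1957*(1957-1)/2 = 1913946


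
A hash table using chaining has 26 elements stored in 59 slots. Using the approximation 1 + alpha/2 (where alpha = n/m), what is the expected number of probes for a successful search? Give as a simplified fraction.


Load factor alpha = n/m = 26/59
Expected probes = 1 + alpha/2 = 1 + 26/(2*59)
= 1 + 26/118
= 118/118 + 26/118
= 144/118
Simplify: 72/59


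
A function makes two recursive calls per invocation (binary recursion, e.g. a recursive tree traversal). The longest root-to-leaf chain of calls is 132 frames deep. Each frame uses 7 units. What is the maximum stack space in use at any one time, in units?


Binary recursion: the two calls run one after the other, so only one root-to-leaf chain of frames is on the stack at a time.
Maximum depth (longest chain) = 132 frames
Each frame = 7 units
Max stack space = 132 * 7 = 924


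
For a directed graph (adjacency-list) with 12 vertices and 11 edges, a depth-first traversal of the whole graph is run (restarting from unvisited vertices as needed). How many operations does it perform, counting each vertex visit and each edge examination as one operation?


A full DFS traversal visits each vertex once and examines each edge once.
V = 12
E = 11
Sum = 12 + 11 = 23


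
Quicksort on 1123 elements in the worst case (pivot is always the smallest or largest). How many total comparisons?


In the worst case, each partition step picks the worst pivot:
  Partition 1: 1122 comparisons (n-1 elements to compare)
  Partition 2: 1121 comparisons
  Partition 3: 1120 comparisons
  Partition 4: 1119 comparisons
  Partition 5: 1118 comparisons
  ...
  Last partition: 0 comparisons
Total = (n-1) + (n-2) + ... + 1 + 0 = n*(n-1)/2
= 1123*1122/2 = 630003


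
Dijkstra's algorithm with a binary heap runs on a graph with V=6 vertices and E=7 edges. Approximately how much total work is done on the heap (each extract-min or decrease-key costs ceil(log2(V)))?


Dijkstra with a binary heap: each vertex is extracted once, each edge may relax once.
Each heap operation costs O(log V).
V + E = 6 + 7 = 13
ceil(log2(6)) = 3 (since 2^2 = 4 < 6 <= 8 = 2^3)
Total heap work = (V+E) * ceil(log2(V)) = 13 * 3 = 39


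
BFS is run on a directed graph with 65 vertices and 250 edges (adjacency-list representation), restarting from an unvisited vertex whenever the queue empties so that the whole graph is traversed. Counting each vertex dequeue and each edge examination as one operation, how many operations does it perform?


A full BFS traversal dequeues each vertex exactly once and examines each directed edge exactly once.
V = 65 (vertex processing cost)
E = 250 (edge examination cost)
Total operations proportional to V + E = 65 + 250 = 315


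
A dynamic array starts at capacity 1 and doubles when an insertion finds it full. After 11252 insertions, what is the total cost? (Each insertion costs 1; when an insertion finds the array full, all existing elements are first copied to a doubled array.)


Insertion cost: 11252 (one per element)
Resizes occur just before inserting elements 2, 3, 5, 9, ...
Elements copied at each resize: 1 + 2 + 4 + 8 + 16 + 32 + 64 + 128 + 256 + 512 + 1024 + 2048 + 4096 + 8192
Sum of copies = 16383 (geometric series: 2^k - 1)
Total = 11252 + 16383 = 27635


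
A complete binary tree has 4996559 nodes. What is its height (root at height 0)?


In a complete binary tree, level k holds nodes 2^k .. 2^(k+1)-1 (1-indexed).
Height = floor(log2(n)) = floor(log2(4996559)) = 22
Check: 2^22 = 4194304 <= 4996559 < 8388608 = 2^23


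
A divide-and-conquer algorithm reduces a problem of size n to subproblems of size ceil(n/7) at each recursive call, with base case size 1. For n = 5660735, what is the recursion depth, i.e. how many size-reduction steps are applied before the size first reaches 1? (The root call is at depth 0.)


Each step divides the size by 7 (rounding up); after k steps the size is ceil(n/7^k), which equals 1 exactly when 7^k >= n.
So the depth is the smallest k with 7^k >= 5660735, i.e. ceil(log_7(5660735)).
7^7 = 823543 < 5660735 <= 5764801 = 7^8
Recursion depth = 8


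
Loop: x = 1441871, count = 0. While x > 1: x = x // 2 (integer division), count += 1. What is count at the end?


The variable x halves each step:
x = 1441871 -> 720935 -> 360467 -> 180233 -> 90116 -> 45058 -> 22529 -> 11264 -> 5632 -> 2816 -> 1408 -> 704 -> 352 -> 176 -> 88 -> 44 -> 22 -> 11 -> 5 -> 2 -> 1
Number of halvings = floor(log2(1441871)) = 20


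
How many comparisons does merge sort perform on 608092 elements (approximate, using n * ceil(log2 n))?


Recursion depth: ceil(log2(608092)) = 20
Each recursion level merges n = 608092 elements
Total = 608092 * 20 = 12161840


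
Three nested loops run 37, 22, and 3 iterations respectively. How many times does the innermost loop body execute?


Loop 1 (outermost): 37 iterations
Loop 2 (middle): 22 iterations per outer
Loop 3 (innermost): 3 iterations per middle
Total = 37 * 22 * 3 = 2442


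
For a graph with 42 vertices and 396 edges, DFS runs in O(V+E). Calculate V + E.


A full DFS traversal visits each vertex once and examines each edge once.
V = 42
E = 396
Sum = 42 + 396 = 438


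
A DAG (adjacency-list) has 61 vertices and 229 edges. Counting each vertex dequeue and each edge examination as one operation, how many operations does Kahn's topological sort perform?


V = 61 (vertex processing)
E = 229 (edge processing)
V + E = 61 + 229 = 290


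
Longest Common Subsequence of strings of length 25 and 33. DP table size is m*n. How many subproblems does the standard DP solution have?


DP table indexed by positions in both strings.
First string: 25 positions
Second string: 33 positions
Total = 25 * 33 = 825


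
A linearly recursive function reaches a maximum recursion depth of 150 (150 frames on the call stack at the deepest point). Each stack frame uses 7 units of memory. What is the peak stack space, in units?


Maximum recursion depth = 150 frames
Memory per frame = 7 units
Total stack space = depth * frame_size
= 150 * 7 = 1050


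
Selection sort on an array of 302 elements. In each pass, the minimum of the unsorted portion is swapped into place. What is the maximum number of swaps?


Selection sort performs one swap per pass:
  Pass 1: find min in positions 0 to 301, swap with position 0
  Pass 2: find min in positions 1 to 301, swap with position 1
  Pass 3: find min in positions 2 to 301, swap with position 2
  Pass 4: find min in positions 3 to 301, swap with position 3
  Pass 5: find min in positions 4 to 301, swap with position 4
  ... (296 more passes)
Total passes (and swaps) = n - 1 = 302 - 1 = 301


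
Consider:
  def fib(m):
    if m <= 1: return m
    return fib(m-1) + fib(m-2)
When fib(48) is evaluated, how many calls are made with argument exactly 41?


Let N(m) = number of times fib(m) is called while evaluating fib(48).
N(48) = 1 (the initial call).
N(47) = 1 (only fib(48) calls it).
For 1 <= m <= 46: fib(m) is called by fib(m+1) and fib(m+2), so
  N(m) = N(m+1) + N(m+2).
fib(0) is called only by fib(2), so N(0) = N(2).
Walk down from m=48:
  N(48)=1, N(47)=1, N(46)=2, N(45)=3, N(44)=5, N(43)=8, N(42)=13, N(41)=21
N(41) = 21


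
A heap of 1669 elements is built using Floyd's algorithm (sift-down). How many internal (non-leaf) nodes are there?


Leaf nodes occupy roughly half the array.
Sift-down is called for each internal node, starting from the last one.
Internal nodes = floor(n/2) = floor(1669/2) = 834


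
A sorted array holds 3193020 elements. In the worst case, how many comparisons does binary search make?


Halving sequence: 3193020 -> 1596510 -> 798255 -> 399127 -> 199563 -> 99781 -> 49890 -> 24945 -> 12472 -> 6236 -> 3118 -> 1559 -> 779 -> 389 -> 194 -> 97 -> 48 -> 24 -> 12 -> 6 -> 3 -> 1
Number of halvings = 21
Max comparisons = 21 + 1 = 22


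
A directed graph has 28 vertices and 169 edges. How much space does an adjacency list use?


Adjacency list: one list head per vertex + one entry per edge
Vertex heads: 28
Edge entries: 169
Total = 28 + 169 = 197


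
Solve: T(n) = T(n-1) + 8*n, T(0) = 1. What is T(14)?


Expanding the recurrence:
T(14) = T(13) + 8*14
       = T(12) + 8*13 + 8*14
       ...
       = T(0) + 8*(1 + 2 + ... + 14)
       = 1 + 8 * 14*15/2
       = 1 + 8 * 105
       = 1 + 840 = 841


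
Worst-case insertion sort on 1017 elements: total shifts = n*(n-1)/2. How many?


Sum of shifts = 1 + 2 + 3 + ... + 1016
= 1017 * 1016 / 2
= 1033272 / 2
= 516636


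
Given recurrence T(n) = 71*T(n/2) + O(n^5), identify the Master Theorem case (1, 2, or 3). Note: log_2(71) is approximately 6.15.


Master Theorem parameters: a=71, b=2, c=5
log_b(a) = 6.15
Compare b^c with a: 2^5 = 32 < 71, so c < log_b(a).
Comparing c=5 vs log_b(a)=6.15:
5 < 6.15 => Case 1
Result: T(n) = O(n^(log_2 71)) ~ O(n^6.15)
Master Theorem case = 1


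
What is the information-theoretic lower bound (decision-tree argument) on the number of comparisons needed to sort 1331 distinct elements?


A binary decision tree of height h has at most 2^h leaves and needs at least n! of them, so h >= ceil(log2(n!)).
1331! is far too large to multiply out, so use Stirling's series:
  ln(n!) ~ n ln n - n + (1/2) ln(2 pi n) + 1/(12n)  (error below 1/(360 n^3), negligible here)
  ln(1331) = 7.1936858
  n ln n = 1331 * 7.1936858 = 9574.7958
  (1/2) ln(2 pi * 1331) = (1/2) ln(8362.9196) = 4.5158
  1/(12*1331) = 0.0001
  ln(1331!) ~ 9574.7958 - 1331 + 4.5158 + 0.0001 = 8248.3117
Convert to base 2: log2(1331!) = 8248.3117 / ln 2 = 8248.3117 / 0.69314718 = 11899.7984
ceil(11899.7984) = 11900


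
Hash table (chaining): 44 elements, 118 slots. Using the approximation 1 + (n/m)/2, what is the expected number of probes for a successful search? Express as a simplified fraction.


Computing expected probes:
alpha = 44/118
= 1 + alpha/2
= 1 + 44/(2*118)
= (2*118 + 44) / (2*118)
= 280/236 = 70/59


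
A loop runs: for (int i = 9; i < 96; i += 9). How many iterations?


Loop starts at i = 9, increments by 9, stops when i >= 96.
Number of iterations = ceil((96 - 9) / 9)
= ceil(87 / 9)
= 10


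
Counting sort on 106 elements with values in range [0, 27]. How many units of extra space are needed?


Output array size: 106 (to store sorted result)
Count array size: 28 (one slot per possible value, range 0 to 27)
Total extra space = 106 + 28 = 134


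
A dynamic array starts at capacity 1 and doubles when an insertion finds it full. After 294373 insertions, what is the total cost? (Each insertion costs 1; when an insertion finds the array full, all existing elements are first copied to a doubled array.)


Insertion cost: 294373 (one per element)
Resizes occur just before inserting elements 2, 3, 5, 9, ...
Elements copied at each resize: 1 + 2 + 4 + 8 + 16 + 32 + 64 + 128 + 256 + 512 + 1024 + 2048 + 4096 + 8192 + 16384 + 32768 + 65536 + 131072 + 262144
Sum of copies = 524287 (geometric series: 2^k - 1)
Total = 294373 + 524287 = 818660
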